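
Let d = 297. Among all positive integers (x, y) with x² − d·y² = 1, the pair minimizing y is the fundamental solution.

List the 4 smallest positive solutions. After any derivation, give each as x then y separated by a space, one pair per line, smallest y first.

√297 = [17; 4,3,1,1,2,1,1,3,4,34, …], period ℓ=10 (even) → k=9
a_0=17:  p_0=17·1+0=17,  q_0=17·0+1=1
a_1=4:  p_1=4·17+1=69,  q_1=4·1+0=4
a_2=3:  p_2=3·69+17=224,  q_2=3·4+1=13
…
a_4=1:  p_4=1·293+224=517,  q_4=1·17+13=30
a_5=2:  p_5=2·517+293=1327,  q_5=2·30+17=77
a_6=1:  p_6=1·1327+517=1844,  q_6=1·77+30=107
a_7=1:  p_7=1·1844+1327=3171,  q_7=1·107+77=184
a_8=3:  p_8=3·3171+1844=11357,  q_8=3·184+107=659
a_9=4:  p_9=4·11357+3171=48599,  q_9=4·659+184=2820
→ (48599, 2820).  Check: 48599²=2361862801, 297·2820²=2361862800, difference 1.
(x_2, y_2) = (48599·48599 + 297·2820·2820, 48599·2820 + 2820·48599) = (4723725601, 274098360)
(x_3, y_3) = (48599·4723725601 + 297·2820·274098360, 48599·274098360 + 2820·4723725601) = (459136680917399, 26641812392460)
(x_4, y_4) = (48599·459136680917399 + 297·2820·26641812392460, 48599·26641812392460 + 2820·459136680917399) = (44627167107085622401, 2589530880648228720)

48599 2820
4723725601 274098360
459136680917399 26641812392460
44627167107085622401 2589530880648228720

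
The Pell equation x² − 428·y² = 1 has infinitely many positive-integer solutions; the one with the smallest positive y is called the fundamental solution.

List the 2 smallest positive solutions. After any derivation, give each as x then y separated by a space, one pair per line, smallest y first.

1850887 89466
6851565373537 331182912684

√428 → a₀=20, period (1,2,4,1,5,10,5,1,4,2,1,40); ℓ=12 even so k=11
step 0: (20, 1)  from 20·(1,0) + (0,1)
step 1: (21, 1)  from 1·(20,1) + (1,0)
…
step 4: (331, 16)  from 1·(269,13) + (62,3)
step 5: (1924, 93)  from 5·(331,16) + (269,13)
step 6: (19571, 946)  from 10·(1924,93) + (331,16)
step 7: (99779, 4823)  from 5·(19571,946) + (1924,93)
step 8: (119350, 5769)  from 1·(99779,4823) + (19571,946)
step 9: (577179, 27899)  from 4·(119350,5769) + (99779,4823)
step 10: (1273708, 61567)  from 2·(577179,27899) + (119350,5769)
step 11: (1850887, 89466)  from 1·(1273708,61567) + (577179,27899)
(x₁, y₁) = (1850887, 89466);  1850887² − 428·89466² = 1 ✓
(x_2, y_2) = (1850887·1850887 + 428·89466·89466, 1850887·89466 + 89466·1850887) = (6851565373537, 331182912684)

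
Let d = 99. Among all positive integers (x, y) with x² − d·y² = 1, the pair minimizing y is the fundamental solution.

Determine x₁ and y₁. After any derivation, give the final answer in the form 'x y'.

10 1

√99 = [9; 1,18, …], period ℓ=2 (even) → k=1
i=0: a=9 ⇒ p=9, q=1
i=1: a=1 ⇒ p=10, q=1
(x₁, y₁) = (10, 1);  10² − 99·1² = 1 ✓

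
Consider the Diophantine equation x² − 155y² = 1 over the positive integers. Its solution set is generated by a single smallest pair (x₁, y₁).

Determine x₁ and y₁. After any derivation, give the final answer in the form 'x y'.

√155 = [12; 2,4,2,24, …], period ℓ=4 (even) → k=3
i=0: a=12 ⇒ p=12, q=1
…
i=2: a=4 ⇒ p=112, q=9
i=3: a=2 ⇒ p=249, q=20
fundamental: x₁=249, y₁=20  (since 62001 − 155·400 = 1)

249 20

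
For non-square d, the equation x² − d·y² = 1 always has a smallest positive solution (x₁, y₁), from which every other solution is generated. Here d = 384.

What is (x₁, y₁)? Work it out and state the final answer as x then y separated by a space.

4801 245

√384 → a₀=19, period (1,1,2,9,2,1,1,38); ℓ=8 even so k=7
a_0=19:  p_0=19·1+0=19,  q_0=19·0+1=1
…
a_2=1:  p_2=1·20+19=39,  q_2=1·1+1=2
…
a_6=1:  p_6=1·1940+921=2861,  q_6=1·99+47=146
a_7=1:  p_7=1·2861+1940=4801,  q_7=1·146+99=245
fundamental: x₁=4801, y₁=245  (since 23049601 − 384·60025 = 1)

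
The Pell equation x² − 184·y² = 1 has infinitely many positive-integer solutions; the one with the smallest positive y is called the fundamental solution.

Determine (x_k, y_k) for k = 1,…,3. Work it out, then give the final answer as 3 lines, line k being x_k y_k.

24335 1794
1184384449 87313980
57643991108495 4249571404806

[13; 1,1,3,2,1,2,1,2,3,1,1,26] for √184; ℓ=12 ⇒ convergent index 11
step 0: (13, 1)  from 13·(1,0) + (0,1)
step 1: (14, 1)  from 1·(13,1) + (1,0)
step 2: (27, 2)  from 1·(14,1) + (13,1)
step 3: (95, 7)  from 3·(27,2) + (14,1)
step 4: (217, 16)  from 2·(95,7) + (27,2)
…
step 6: (841, 62)  from 2·(312,23) + (217,16)
step 7: (1153, 85)  from 1·(841,62) + (312,23)
step 8: (3147, 232)  from 2·(1153,85) + (841,62)
…
step 10: (13741, 1013)  from 1·(10594,781) + (3147,232)
step 11: (24335, 1794)  from 1·(13741,1013) + (10594,781)
fundamental: x₁=24335, y₁=1794  (since 592192225 − 184·3218436 = 1)
(x_2, y_2) = (24335·24335 + 184·1794·1794, 24335·1794 + 1794·24335) = (1184384449, 87313980)
(x_3, y_3) = (24335·1184384449 + 184·1794·87313980, 24335·87313980 + 1794·1184384449) = (57643991108495, 4249571404806)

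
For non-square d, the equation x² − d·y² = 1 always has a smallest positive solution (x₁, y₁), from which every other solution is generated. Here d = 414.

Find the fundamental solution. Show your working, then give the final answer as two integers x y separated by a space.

[20; 2,1,7,2,7,1,2,40] for √414; ℓ=8 ⇒ convergent index 7
step 0: (20, 1)  from 20·(1,0) + (0,1)
step 1: (41, 2)  from 2·(20,1) + (1,0)
step 2: (61, 3)  from 1·(41,2) + (20,1)
step 3: (468, 23)  from 7·(61,3) + (41,2)
…
step 6: (8444, 415)  from 1·(7447,366) + (997,49)
step 7: (24335, 1196)  from 2·(8444,415) + (7447,366)
→ (24335, 1196).  Check: 24335²=592192225, 414·1196²=592192224, difference 1.

24335 1196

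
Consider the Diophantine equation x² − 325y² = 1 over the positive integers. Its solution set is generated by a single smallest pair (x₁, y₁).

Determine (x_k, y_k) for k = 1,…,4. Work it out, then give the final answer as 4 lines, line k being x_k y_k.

649 36
842401 46728
1093435849 60652908
1419278889601 78727427856

√325 → a₀=18, period (36); ℓ=1 odd so k=1
i=0: a=18 ⇒ p=18, q=1
i=1: a=36 ⇒ p=649, q=36
(x₁, y₁) = (649, 36);  649² − 325·36² = 1 ✓
(649+36√325)^2 = 842401 + 46728√325
(649+36√325)^3 = 1093435849 + 60652908√325
(649+36√325)^4 = 1419278889601 + 78727427856√325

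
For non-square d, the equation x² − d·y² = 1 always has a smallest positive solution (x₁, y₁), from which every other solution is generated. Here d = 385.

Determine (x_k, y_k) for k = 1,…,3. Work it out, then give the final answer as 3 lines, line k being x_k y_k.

95831 4884
18367161121 936077208
3520286834677271 179410429834812

√385 → a₀=19, period (1,1,1,1,1,…,1,1,38); ℓ=16 even so k=15
i=0: a=19 ⇒ p=19, q=1
i=1: a=1 ⇒ p=20, q=1
…
i=4: a=1 ⇒ p=98, q=5
i=5: a=1 ⇒ p=157, q=8
i=6: a=3 ⇒ p=569, q=29
…
i=8: a=2 ⇒ p=2021, q=103
i=9: a=1 ⇒ p=2747, q=140
i=10: a=3 ⇒ p=10262, q=523
i=11: a=1 ⇒ p=13009, q=663
…
i=13: a=1 ⇒ p=36280, q=1849
i=14: a=1 ⇒ p=59551, q=3035
i=15: a=1 ⇒ p=95831, q=4884
fundamental: x₁=95831, y₁=4884  (since 9183580561 − 385·23853456 = 1)
(x_2, y_2) = (95831·95831 + 385·4884·4884, 95831·4884 + 4884·95831) = (18367161121, 936077208)
(x_3, y_3) = (95831·18367161121 + 385·4884·936077208, 95831·936077208 + 4884·18367161121) = (3520286834677271, 179410429834812)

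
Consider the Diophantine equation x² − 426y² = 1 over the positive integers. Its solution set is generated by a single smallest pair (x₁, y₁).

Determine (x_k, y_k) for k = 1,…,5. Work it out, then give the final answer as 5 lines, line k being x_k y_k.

[20; 1,1,1,3,2,6,2,3,1,1,1,40] for √426; ℓ=12 ⇒ convergent index 11
step 0: (20, 1)  from 20·(1,0) + (0,1)
step 1: (21, 1)  from 1·(20,1) + (1,0)
step 2: (41, 2)  from 1·(21,1) + (20,1)
step 3: (62, 3)  from 1·(41,2) + (21,1)
…
step 5: (516, 25)  from 2·(227,11) + (62,3)
step 6: (3323, 161)  from 6·(516,25) + (227,11)
step 7: (7162, 347)  from 2·(3323,161) + (516,25)
step 8: (24809, 1202)  from 3·(7162,347) + (3323,161)
step 9: (31971, 1549)  from 1·(24809,1202) + (7162,347)
step 10: (56780, 2751)  from 1·(31971,1549) + (24809,1202)
step 11: (88751, 4300)  from 1·(56780,2751) + (31971,1549)
(x₁, y₁) = (88751, 4300);  88751² − 426·4300² = 1 ✓
(x_2, y_2) = (88751·88751 + 426·4300·4300, 88751·4300 + 4300·88751) = (15753480001, 763258600)
(x_3, y_3) = (88751·15753480001 + 426·4300·763258600, 88751·763258600 + 4300·15753480001) = (2796274207048751, 135479928012900)
(x_4, y_4) = (88751·2796274207048751 + 426·4300·135479928012900, 88751·135479928012900 + 4300·2796274207048751) = (496344264283813920001, 24047958181382517200)
(x_5, y_5) = (88751·496344264283813920001 + 426·4300·24047958181382517200, 88751·24047958181382517200 + 4300·496344264283813920001) = (88102099596109264220968751, 4268560672976279640021500)

88751 4300
15753480001 763258600
2796274207048751 135479928012900
496344264283813920001 24047958181382517200
88102099596109264220968751 4268560672976279640021500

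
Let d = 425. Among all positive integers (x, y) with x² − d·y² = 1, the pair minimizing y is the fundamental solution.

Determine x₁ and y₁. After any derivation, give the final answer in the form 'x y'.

√425 = [20; 1,1,1,1,1,1,40, …], period ℓ=7 (odd) → k=13
k=0  a_k=20  p_k/q_k = 20/1
…
k=2  a_k=1  p_k/q_k = 41/2
…
k=4  a_k=1  p_k/q_k = 103/5
…
k=6  a_k=1  p_k/q_k = 268/13
k=7  a_k=40  p_k/q_k = 10885/528
k=8  a_k=1  p_k/q_k = 11153/541
…
k=10  a_k=1  p_k/q_k = 33191/1610
…
k=12  a_k=1  p_k/q_k = 88420/4289
k=13  a_k=1  p_k/q_k = 143649/6968
(x₁, y₁) = (143649, 6968);  143649² − 425·6968² = 1 ✓

143649 6968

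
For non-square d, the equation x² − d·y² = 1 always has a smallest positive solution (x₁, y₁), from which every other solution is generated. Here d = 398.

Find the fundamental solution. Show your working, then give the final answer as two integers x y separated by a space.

399 20

d=398: √d = [19; 1,18,1,38] (ℓ=4, even), read p_3/q_3
a_0=19:  p_0=19·1+0=19,  q_0=19·0+1=1
a_1=1:  p_1=1·19+1=20,  q_1=1·1+0=1
a_2=18:  p_2=18·20+19=379,  q_2=18·1+1=19
a_3=1:  p_3=1·379+20=399,  q_3=1·19+1=20
fundamental: x₁=399, y₁=20  (since 159201 − 398·400 = 1)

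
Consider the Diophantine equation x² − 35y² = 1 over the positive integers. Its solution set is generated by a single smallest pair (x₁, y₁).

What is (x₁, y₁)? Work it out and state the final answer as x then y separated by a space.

6 1

√35 → a₀=5, period (1,10); ℓ=2 even so k=1
a_0=5:  p_0=5·1+0=5,  q_0=5·0+1=1
a_1=1:  p_1=1·5+1=6,  q_1=1·1+0=1
→ (6, 1).  Check: 6²=36, 35·1²=35, difference 1.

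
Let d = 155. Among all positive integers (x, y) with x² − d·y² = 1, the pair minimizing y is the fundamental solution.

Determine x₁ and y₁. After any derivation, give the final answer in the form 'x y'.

d=155: √d = [12; 2,4,2,24] (ℓ=4, even), read p_3/q_3
i=0: a=12 ⇒ p=12, q=1
…
i=2: a=4 ⇒ p=112, q=9
i=3: a=2 ⇒ p=249, q=20
fundamental: x₁=249, y₁=20  (since 62001 − 155·400 = 1)

249 20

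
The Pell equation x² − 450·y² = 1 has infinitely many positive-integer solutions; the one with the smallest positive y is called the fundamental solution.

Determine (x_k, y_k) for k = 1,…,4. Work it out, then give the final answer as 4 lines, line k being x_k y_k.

19601 924
768398401 36222648
30122754096401 1420000245972
1180872205318713601 55666849606371696

d=450: √d = [21; 4,1,2,4,2,1,4,42] (ℓ=8, even), read p_7/q_7
a_0=21:  p_0=21·1+0=21,  q_0=21·0+1=1
a_1=4:  p_1=4·21+1=85,  q_1=4·1+0=4
…
a_4=4:  p_4=4·297+106=1294,  q_4=4·14+5=61
…
a_6=1:  p_6=1·2885+1294=4179,  q_6=1·136+61=197
a_7=4:  p_7=4·4179+2885=19601,  q_7=4·197+136=924
(x₁, y₁) = (19601, 924);  19601² − 450·924² = 1 ✓
n=2: (19601,924)∘(19601,924) = (19601·19601+450·924·924, 19601·924+924·19601) = (768398401,36222648)
n=3: (768398401,36222648)∘(19601,924) = (19601·768398401+450·924·36222648, 19601·36222648+924·768398401) = (30122754096401,1420000245972)
n=4: (30122754096401,1420000245972)∘(19601,924) = (19601·30122754096401+450·924·1420000245972, 19601·1420000245972+924·30122754096401) = (1180872205318713601,55666849606371696)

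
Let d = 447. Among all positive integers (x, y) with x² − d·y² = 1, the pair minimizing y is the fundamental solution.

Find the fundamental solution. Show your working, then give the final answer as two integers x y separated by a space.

148 7

√447 → a₀=21, period (7,42); ℓ=2 even so k=1
k=0  a_k=21  p_k/q_k = 21/1
k=1  a_k=7  p_k/q_k = 148/7
→ (148, 7).  Check: 148²=21904, 447·7²=21903, difference 1.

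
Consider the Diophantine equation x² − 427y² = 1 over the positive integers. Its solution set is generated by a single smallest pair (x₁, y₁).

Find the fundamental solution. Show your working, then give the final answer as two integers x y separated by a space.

[20; 1,1,1,40] for √427; ℓ=4 ⇒ convergent index 3
a_0=20:  p_0=20·1+0=20,  q_0=20·0+1=1
…
a_2=1:  p_2=1·21+20=41,  q_2=1·1+1=2
a_3=1:  p_3=1·41+21=62,  q_3=1·2+1=3
(x₁, y₁) = (62, 3);  62² − 427·3² = 1 ✓

62 3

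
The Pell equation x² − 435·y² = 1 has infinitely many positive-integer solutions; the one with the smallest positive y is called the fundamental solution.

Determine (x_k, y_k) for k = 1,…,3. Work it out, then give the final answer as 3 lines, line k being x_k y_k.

√435 = [20; 1,5,1,40, …], period ℓ=4 (even) → k=3
a_0=20:  p_0=20·1+0=20,  q_0=20·0+1=1
…
a_2=5:  p_2=5·21+20=125,  q_2=5·1+1=6
a_3=1:  p_3=1·125+21=146,  q_3=1·6+1=7
→ (146, 7).  Check: 146²=21316, 435·7²=21315, difference 1.
n=2: (146,7)∘(146,7) = (146·146+435·7·7, 146·7+7·146) = (42631,2044)
n=3: (42631,2044)∘(146,7) = (146·42631+435·7·2044, 146·2044+7·42631) = (12448106,596841)

146 7
42631 2044
12448106 596841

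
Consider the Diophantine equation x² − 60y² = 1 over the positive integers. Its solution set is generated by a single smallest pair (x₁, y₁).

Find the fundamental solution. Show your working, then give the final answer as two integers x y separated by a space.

√60 → a₀=7, period (1,2,1,14); ℓ=4 even so k=3
i=0: a=7 ⇒ p=7, q=1
i=1: a=1 ⇒ p=8, q=1
i=2: a=2 ⇒ p=23, q=3
i=3: a=1 ⇒ p=31, q=4
(x₁, y₁) = (31, 4);  31² − 60·4² = 1 ✓

31 4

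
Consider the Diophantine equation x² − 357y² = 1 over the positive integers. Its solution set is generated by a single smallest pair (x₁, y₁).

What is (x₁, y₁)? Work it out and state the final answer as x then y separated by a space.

3401 180

d=357: √d = [18; 1,8,2,8,1,36] (ℓ=6, even), read p_5/q_5
i=0: a=18 ⇒ p=18, q=1
i=1: a=1 ⇒ p=19, q=1
i=2: a=8 ⇒ p=170, q=9
i=3: a=2 ⇒ p=359, q=19
i=4: a=8 ⇒ p=3042, q=161
i=5: a=1 ⇒ p=3401, q=180
(x₁, y₁) = (3401, 180);  3401² − 357·180² = 1 ✓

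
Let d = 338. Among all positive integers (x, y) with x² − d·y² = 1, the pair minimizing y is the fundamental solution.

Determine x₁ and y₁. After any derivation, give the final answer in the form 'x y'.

114243 6214

[18; 2,1,1,2,36] for √338; ℓ=5 ⇒ convergent index 9
i=0: a=18 ⇒ p=18, q=1
…
i=4: a=2 ⇒ p=239, q=13
i=5: a=36 ⇒ p=8696, q=473
…
i=8: a=1 ⇒ p=43958, q=2391
i=9: a=2 ⇒ p=114243, q=6214
fundamental: x₁=114243, y₁=6214  (since 13051463049 − 338·38613796 = 1)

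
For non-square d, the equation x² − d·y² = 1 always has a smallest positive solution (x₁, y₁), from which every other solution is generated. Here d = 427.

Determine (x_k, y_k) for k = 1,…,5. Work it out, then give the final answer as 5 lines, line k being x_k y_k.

62 3
7687 372
953126 46125
118179937 5719128
14653359062 709125747

d=427: √d = [20; 1,1,1,40] (ℓ=4, even), read p_3/q_3
k=0  a_k=20  p_k/q_k = 20/1
…
k=2  a_k=1  p_k/q_k = 41/2
k=3  a_k=1  p_k/q_k = 62/3
(x₁, y₁) = (62, 3);  62² − 427·3² = 1 ✓
k=2:  x_2 = 62·62+427·3·3 = 7687,  y_2 = 62·3+3·62 = 372
k=3:  x_3 = 62·7687+427·3·372 = 953126,  y_3 = 62·372+3·7687 = 46125
k=4:  x_4 = 62·953126+427·3·46125 = 118179937,  y_4 = 62·46125+3·953126 = 5719128
k=5:  x_5 = 62·118179937+427·3·5719128 = 14653359062,  y_5 = 62·5719128+3·118179937 = 709125747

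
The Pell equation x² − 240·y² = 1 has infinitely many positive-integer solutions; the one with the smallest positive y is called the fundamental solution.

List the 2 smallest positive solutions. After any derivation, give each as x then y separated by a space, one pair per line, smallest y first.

31 2
1921 124

√240 = [15; 2,30, …], period ℓ=2 (even) → k=1
a_0=15:  p_0=15·1+0=15,  q_0=15·0+1=1
a_1=2:  p_1=2·15+1=31,  q_1=2·1+0=2
→ (31, 2).  Check: 31²=961, 240·2²=960, difference 1.
(x_2, y_2) = (31·31 + 240·2·2, 31·2 + 2·31) = (1921, 124)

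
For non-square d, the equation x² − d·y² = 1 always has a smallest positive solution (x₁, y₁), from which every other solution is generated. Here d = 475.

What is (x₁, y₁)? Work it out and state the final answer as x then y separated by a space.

57799 2652

√475 = [21; 1,3,1,6,2,6,1,3,1,42, …], period ℓ=10 (even) → k=9
a_0=21:  p_0=21·1+0=21,  q_0=21·0+1=1
…
a_3=1:  p_3=1·87+22=109,  q_3=1·4+1=5
…
a_5=2:  p_5=2·741+109=1591,  q_5=2·34+5=73
a_6=6:  p_6=6·1591+741=10287,  q_6=6·73+34=472
a_7=1:  p_7=1·10287+1591=11878,  q_7=1·472+73=545
a_8=3:  p_8=3·11878+10287=45921,  q_8=3·545+472=2107
a_9=1:  p_9=1·45921+11878=57799,  q_9=1·2107+545=2652
fundamental: x₁=57799, y₁=2652  (since 3340724401 − 475·7033104 = 1)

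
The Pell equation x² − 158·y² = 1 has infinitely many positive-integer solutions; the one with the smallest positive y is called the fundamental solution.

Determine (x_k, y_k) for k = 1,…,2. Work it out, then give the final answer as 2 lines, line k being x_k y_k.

7743 616
119908097 9539376

√158 → a₀=12, period (1,1,3,12,3,1,1,24); ℓ=8 even so k=7
k=0  a_k=12  p_k/q_k = 12/1
…
k=3  a_k=3  p_k/q_k = 88/7
…
k=6  a_k=1  p_k/q_k = 4412/351
k=7  a_k=1  p_k/q_k = 7743/616
(x₁, y₁) = (7743, 616);  7743² − 158·616² = 1 ✓
(7743+616√158)^2 = 119908097 + 9539376√158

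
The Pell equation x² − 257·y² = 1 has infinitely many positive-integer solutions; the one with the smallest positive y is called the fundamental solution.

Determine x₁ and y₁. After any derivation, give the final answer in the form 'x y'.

513 32

√257 = [16; 32, …], period ℓ=1 (odd) → k=1
a_0=16:  p_0=16·1+0=16,  q_0=16·0+1=1
a_1=32:  p_1=32·16+1=513,  q_1=32·1+0=32
(x₁, y₁) = (513, 32);  513² − 257·32² = 1 ✓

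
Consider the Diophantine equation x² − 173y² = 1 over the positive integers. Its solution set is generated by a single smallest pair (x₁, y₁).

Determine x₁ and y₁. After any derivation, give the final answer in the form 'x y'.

√173 → a₀=13, period (6,1,1,6,26); ℓ=5 odd so k=9
k=0  a_k=13  p_k/q_k = 13/1
k=1  a_k=6  p_k/q_k = 79/6
k=2  a_k=1  p_k/q_k = 92/7
k=3  a_k=1  p_k/q_k = 171/13
…
k=6  a_k=6  p_k/q_k = 176552/13423
k=7  a_k=1  p_k/q_k = 205791/15646
k=8  a_k=1  p_k/q_k = 382343/29069
k=9  a_k=6  p_k/q_k = 2499849/190060
→ (2499849, 190060).  Check: 2499849²=6249245022801, 173·190060²=6249245022800, difference 1.

2499849 190060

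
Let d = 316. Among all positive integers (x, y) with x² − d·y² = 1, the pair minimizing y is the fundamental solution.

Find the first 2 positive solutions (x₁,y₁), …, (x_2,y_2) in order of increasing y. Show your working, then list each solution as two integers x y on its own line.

[17; 1,3,2,8,2,3,1,34] for √316; ℓ=8 ⇒ convergent index 7
i=0: a=17 ⇒ p=17, q=1
…
i=2: a=3 ⇒ p=71, q=4
i=3: a=2 ⇒ p=160, q=9
…
i=5: a=2 ⇒ p=2862, q=161
i=6: a=3 ⇒ p=9937, q=559
i=7: a=1 ⇒ p=12799, q=720
→ (12799, 720).  Check: 12799²=163814401, 316·720²=163814400, difference 1.
k=2:  x_2 = 12799·12799+316·720·720 = 327628801,  y_2 = 12799·720+720·12799 = 18430560

12799 720
327628801 18430560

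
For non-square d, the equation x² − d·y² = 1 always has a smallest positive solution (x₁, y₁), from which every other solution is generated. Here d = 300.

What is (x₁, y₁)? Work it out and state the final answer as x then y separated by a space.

√300 → a₀=17, period (3,8,3,34); ℓ=4 even so k=3
a_0=17:  p_0=17·1+0=17,  q_0=17·0+1=1
…
a_2=8:  p_2=8·52+17=433,  q_2=8·3+1=25
a_3=3:  p_3=3·433+52=1351,  q_3=3·25+3=78
→ (1351, 78).  Check: 1351²=1825201, 300·78²=1825200, difference 1.

1351 78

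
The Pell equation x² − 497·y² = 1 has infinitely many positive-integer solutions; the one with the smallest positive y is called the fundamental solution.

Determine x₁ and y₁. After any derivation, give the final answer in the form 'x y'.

1201887 53912

√497 = [22; 3,2,2,5,6,5,2,2,3,44, …], period ℓ=10 (even) → k=9
step 0: (22, 1)  from 22·(1,0) + (0,1)
step 1: (67, 3)  from 3·(22,1) + (1,0)
…
step 6: (65476, 2937)  from 5·(12685,569) + (2051,92)
step 7: (143637, 6443)  from 2·(65476,2937) + (12685,569)
step 8: (352750, 15823)  from 2·(143637,6443) + (65476,2937)
step 9: (1201887, 53912)  from 3·(352750,15823) + (143637,6443)
→ (1201887, 53912).  Check: 1201887²=1444532360769, 497·53912²=1444532360768, difference 1.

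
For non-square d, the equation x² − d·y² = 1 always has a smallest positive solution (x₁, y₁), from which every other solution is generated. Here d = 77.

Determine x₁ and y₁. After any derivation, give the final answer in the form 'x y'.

d=77: √d = [8; 1,3,2,3,1,16] (ℓ=6, even), read p_5/q_5
i=0: a=8 ⇒ p=8, q=1
…
i=4: a=3 ⇒ p=272, q=31
i=5: a=1 ⇒ p=351, q=40
fundamental: x₁=351, y₁=40  (since 123201 − 77·1600 = 1)

351 40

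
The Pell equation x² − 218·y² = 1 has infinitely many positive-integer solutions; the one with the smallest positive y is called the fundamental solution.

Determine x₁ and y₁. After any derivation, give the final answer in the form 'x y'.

126003 8534

√218 → a₀=14, period (1,3,3,1,28); ℓ=5 odd so k=9
step 0: (14, 1)  from 14·(1,0) + (0,1)
…
step 2: (59, 4)  from 3·(15,1) + (14,1)
step 3: (192, 13)  from 3·(59,4) + (15,1)
step 4: (251, 17)  from 1·(192,13) + (59,4)
step 5: (7220, 489)  from 28·(251,17) + (192,13)
step 6: (7471, 506)  from 1·(7220,489) + (251,17)
…
step 8: (96370, 6527)  from 3·(29633,2007) + (7471,506)
step 9: (126003, 8534)  from 1·(96370,6527) + (29633,2007)
→ (126003, 8534).  Check: 126003²=15876756009, 218·8534²=15876756008, difference 1.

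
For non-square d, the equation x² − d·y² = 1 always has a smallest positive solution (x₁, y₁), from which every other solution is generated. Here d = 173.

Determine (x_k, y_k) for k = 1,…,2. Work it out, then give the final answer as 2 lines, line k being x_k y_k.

√173 → a₀=13, period (6,1,1,6,26); ℓ=5 odd so k=9
step 0: (13, 1)  from 13·(1,0) + (0,1)
…
step 7: (205791, 15646)  from 1·(176552,13423) + (29239,2223)
step 8: (382343, 29069)  from 1·(205791,15646) + (176552,13423)
step 9: (2499849, 190060)  from 6·(382343,29069) + (205791,15646)
fundamental: x₁=2499849, y₁=190060  (since 6249245022801 − 173·36122803600 = 1)
k=2:  x_2 = 2499849·2499849+173·190060·190060 = 12498490045601,  y_2 = 2499849·190060+190060·2499849 = 950242601880

2499849 190060
12498490045601 950242601880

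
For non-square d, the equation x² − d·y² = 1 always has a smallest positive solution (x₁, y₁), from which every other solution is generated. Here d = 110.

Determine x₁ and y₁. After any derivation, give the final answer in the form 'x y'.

d=110: √d = [10; 2,20] (ℓ=2, even), read p_1/q_1
k=0  a_k=10  p_k/q_k = 10/1
k=1  a_k=2  p_k/q_k = 21/2
→ (21, 2).  Check: 21²=441, 110·2²=440, difference 1.

21 2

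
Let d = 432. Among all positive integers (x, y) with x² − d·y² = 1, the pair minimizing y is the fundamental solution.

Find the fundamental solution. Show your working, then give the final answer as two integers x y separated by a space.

[20; 1,3,1,1,1,3,1,40] for √432; ℓ=8 ⇒ convergent index 7
a_0=20:  p_0=20·1+0=20,  q_0=20·0+1=1
a_1=1:  p_1=1·20+1=21,  q_1=1·1+0=1
…
a_3=1:  p_3=1·83+21=104,  q_3=1·4+1=5
…
a_5=1:  p_5=1·187+104=291,  q_5=1·9+5=14
a_6=3:  p_6=3·291+187=1060,  q_6=3·14+9=51
a_7=1:  p_7=1·1060+291=1351,  q_7=1·51+14=65
(x₁, y₁) = (1351, 65);  1351² − 432·65² = 1 ✓

1351 65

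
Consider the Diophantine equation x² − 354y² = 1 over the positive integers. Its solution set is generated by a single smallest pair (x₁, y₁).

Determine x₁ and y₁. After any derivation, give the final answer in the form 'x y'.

258065 13716

d=354: √d = [18; 1,4,2,2,18,2,2,4,1,36] (ℓ=10, even), read p_9/q_9
a_0=18:  p_0=18·1+0=18,  q_0=18·0+1=1
…
a_4=2:  p_4=2·207+94=508,  q_4=2·11+5=27
a_5=18:  p_5=18·508+207=9351,  q_5=18·27+11=497
…
a_8=4:  p_8=4·47771+19210=210294,  q_8=4·2539+1021=11177
a_9=1:  p_9=1·210294+47771=258065,  q_9=1·11177+2539=13716
fundamental: x₁=258065, y₁=13716  (since 66597544225 − 354·188128656 = 1)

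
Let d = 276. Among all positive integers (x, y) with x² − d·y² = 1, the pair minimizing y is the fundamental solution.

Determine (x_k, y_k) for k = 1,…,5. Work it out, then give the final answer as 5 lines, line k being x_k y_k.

7775 468
120901249 7277400
1880014414175 113163569532
29234224019520001 1759693498945200
454592181623521601375 27363233795434290468

d=276: √d = [16; 1,1,1,1,2,2,2,1,1,1,1,32] (ℓ=12, even), read p_11/q_11
i=0: a=16 ⇒ p=16, q=1
i=1: a=1 ⇒ p=17, q=1
…
i=5: a=2 ⇒ p=216, q=13
…
i=10: a=1 ⇒ p=4768, q=287
i=11: a=1 ⇒ p=7775, q=468
→ (7775, 468).  Check: 7775²=60450625, 276·468²=60450624, difference 1.
(7775+468√276)^2 = 120901249 + 7277400√276
(7775+468√276)^3 = 1880014414175 + 113163569532√276
(7775+468√276)^4 = 29234224019520001 + 1759693498945200√276
(7775+468√276)^5 = 454592181623521601375 + 27363233795434290468√276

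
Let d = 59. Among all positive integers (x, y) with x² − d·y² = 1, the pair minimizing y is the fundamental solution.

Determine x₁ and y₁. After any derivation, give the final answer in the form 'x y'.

√59 → a₀=7, period (1,2,7,2,1,14); ℓ=6 even so k=5
i=0: a=7 ⇒ p=7, q=1
…
i=2: a=2 ⇒ p=23, q=3
…
i=4: a=2 ⇒ p=361, q=47
i=5: a=1 ⇒ p=530, q=69
(x₁, y₁) = (530, 69);  530² − 59·69² = 1 ✓

530 69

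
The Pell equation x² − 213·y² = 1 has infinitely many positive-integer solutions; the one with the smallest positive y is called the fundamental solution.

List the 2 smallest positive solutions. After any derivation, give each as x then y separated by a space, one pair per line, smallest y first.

√213 = [14; 1,1,2,6,1,8,1,6,2,1,1,28, …], period ℓ=12 (even) → k=11
a_0=14:  p_0=14·1+0=14,  q_0=14·0+1=1
a_1=1:  p_1=1·14+1=15,  q_1=1·1+0=1
a_2=1:  p_2=1·15+14=29,  q_2=1·1+1=2
a_3=2:  p_3=2·29+15=73,  q_3=2·2+1=5
a_4=6:  p_4=6·73+29=467,  q_4=6·5+2=32
a_5=1:  p_5=1·467+73=540,  q_5=1·32+5=37
a_6=8:  p_6=8·540+467=4787,  q_6=8·37+32=328
a_7=1:  p_7=1·4787+540=5327,  q_7=1·328+37=365
a_8=6:  p_8=6·5327+4787=36749,  q_8=6·365+328=2518
a_9=2:  p_9=2·36749+5327=78825,  q_9=2·2518+365=5401
a_10=1:  p_10=1·78825+36749=115574,  q_10=1·5401+2518=7919
a_11=1:  p_11=1·115574+78825=194399,  q_11=1·7919+5401=13320
→ (194399, 13320).  Check: 194399²=37790971201, 213·13320²=37790971200, difference 1.
k=2:  x_2 = 194399·194399+213·13320·13320 = 75581942401,  y_2 = 194399·13320+13320·194399 = 5178789360

194399 13320
75581942401 5178789360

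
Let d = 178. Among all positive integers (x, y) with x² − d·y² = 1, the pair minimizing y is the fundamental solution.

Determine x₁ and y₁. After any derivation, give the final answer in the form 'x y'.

1601 120

d=178: √d = [13; 2,1,12,1,2,26] (ℓ=6, even), read p_5/q_5
k=0  a_k=13  p_k/q_k = 13/1
…
k=2  a_k=1  p_k/q_k = 40/3
k=3  a_k=12  p_k/q_k = 507/38
k=4  a_k=1  p_k/q_k = 547/41
k=5  a_k=2  p_k/q_k = 1601/120
→ (1601, 120).  Check: 1601²=2563201, 178·120²=2563200, difference 1.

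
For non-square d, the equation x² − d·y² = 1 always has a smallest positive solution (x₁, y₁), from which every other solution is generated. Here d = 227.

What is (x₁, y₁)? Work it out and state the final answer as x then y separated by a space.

226 15

[15; 15,30] for √227; ℓ=2 ⇒ convergent index 1
a_0=15:  p_0=15·1+0=15,  q_0=15·0+1=1
a_1=15:  p_1=15·15+1=226,  q_1=15·1+0=15
fundamental: x₁=226, y₁=15  (since 51076 − 227·225 = 1)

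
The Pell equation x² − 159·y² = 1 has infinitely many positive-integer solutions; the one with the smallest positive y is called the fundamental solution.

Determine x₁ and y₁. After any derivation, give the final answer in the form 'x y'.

1324 105

√159 → a₀=12, period (1,1,1,1,3,1,1,1,1,24); ℓ=10 even so k=9
i=0: a=12 ⇒ p=12, q=1
…
i=2: a=1 ⇒ p=25, q=2
i=3: a=1 ⇒ p=38, q=3
i=4: a=1 ⇒ p=63, q=5
i=5: a=3 ⇒ p=227, q=18
i=6: a=1 ⇒ p=290, q=23
i=7: a=1 ⇒ p=517, q=41
i=8: a=1 ⇒ p=807, q=64
i=9: a=1 ⇒ p=1324, q=105
fundamental: x₁=1324, y₁=105  (since 1752976 − 159·11025 = 1)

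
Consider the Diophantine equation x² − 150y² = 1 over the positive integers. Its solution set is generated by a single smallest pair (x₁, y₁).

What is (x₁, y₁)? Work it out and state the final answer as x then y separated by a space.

49 4

[12; 4,24] for √150; ℓ=2 ⇒ convergent index 1
a_0=12:  p_0=12·1+0=12,  q_0=12·0+1=1
a_1=4:  p_1=4·12+1=49,  q_1=4·1+0=4
fundamental: x₁=49, y₁=4  (since 2401 − 150·16 = 1)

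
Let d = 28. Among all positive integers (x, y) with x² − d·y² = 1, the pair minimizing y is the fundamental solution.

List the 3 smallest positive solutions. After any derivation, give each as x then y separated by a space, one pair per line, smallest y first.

[5; 3,2,3,10] for √28; ℓ=4 ⇒ convergent index 3
i=0: a=5 ⇒ p=5, q=1
…
i=2: a=2 ⇒ p=37, q=7
i=3: a=3 ⇒ p=127, q=24
(x₁, y₁) = (127, 24);  127² − 28·24² = 1 ✓
(x_2, y_2) = (127·127 + 28·24·24, 127·24 + 24·127) = (32257, 6096)
(x_3, y_3) = (127·32257 + 28·24·6096, 127·6096 + 24·32257) = (8193151, 1548360)

127 24
32257 6096
8193151 1548360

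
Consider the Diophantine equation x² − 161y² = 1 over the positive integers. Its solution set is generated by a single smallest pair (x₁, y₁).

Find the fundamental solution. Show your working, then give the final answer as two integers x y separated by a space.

√161 = [12; 1,2,4,1,2,1,4,2,1,24, …], period ℓ=10 (even) → k=9
a_0=12:  p_0=12·1+0=12,  q_0=12·0+1=1
a_1=1:  p_1=1·12+1=13,  q_1=1·1+0=1
a_2=2:  p_2=2·13+12=38,  q_2=2·1+1=3
a_3=4:  p_3=4·38+13=165,  q_3=4·3+1=13
a_4=1:  p_4=1·165+38=203,  q_4=1·13+3=16
a_5=2:  p_5=2·203+165=571,  q_5=2·16+13=45
a_6=1:  p_6=1·571+203=774,  q_6=1·45+16=61
…
a_8=2:  p_8=2·3667+774=8108,  q_8=2·289+61=639
a_9=1:  p_9=1·8108+3667=11775,  q_9=1·639+289=928
→ (11775, 928).  Check: 11775²=138650625, 161·928²=138650624, difference 1.

11775 928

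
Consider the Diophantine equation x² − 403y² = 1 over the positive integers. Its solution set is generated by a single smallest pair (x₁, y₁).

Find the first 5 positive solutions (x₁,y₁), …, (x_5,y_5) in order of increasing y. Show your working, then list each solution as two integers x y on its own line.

669878 33369
897473069767 44706317964
1202394930058086974 59895557730143415
1610915821914004898868577 80245432842261314788776
2158234137903017152358511160238 107509300122956754498421235241

√403 = [20; 13,2,1,3,1,3,1,2,13,40, …], period ℓ=10 (even) → k=9
a_0=20:  p_0=20·1+0=20,  q_0=20·0+1=1
a_1=13:  p_1=13·20+1=261,  q_1=13·1+0=13
a_2=2:  p_2=2·261+20=542,  q_2=2·13+1=27
a_3=1:  p_3=1·542+261=803,  q_3=1·27+13=40
…
a_6=3:  p_6=3·3754+2951=14213,  q_6=3·187+147=708
a_7=1:  p_7=1·14213+3754=17967,  q_7=1·708+187=895
a_8=2:  p_8=2·17967+14213=50147,  q_8=2·895+708=2498
a_9=13:  p_9=13·50147+17967=669878,  q_9=13·2498+895=33369
fundamental: x₁=669878, y₁=33369  (since 448736534884 − 403·1113490161 = 1)
(x_2, y_2) = (669878·669878 + 403·33369·33369, 669878·33369 + 33369·669878) = (897473069767, 44706317964)
(x_3, y_3) = (669878·897473069767 + 403·33369·44706317964, 669878·44706317964 + 33369·897473069767) = (1202394930058086974, 59895557730143415)
(x_4, y_4) = (669878·1202394930058086974 + 403·33369·59895557730143415, 669878·59895557730143415 + 33369·1202394930058086974) = (1610915821914004898868577, 80245432842261314788776)
(x_5, y_5) = (669878·1610915821914004898868577 + 403·33369·80245432842261314788776, 669878·80245432842261314788776 + 33369·1610915821914004898868577) = (2158234137903017152358511160238, 107509300122956754498421235241)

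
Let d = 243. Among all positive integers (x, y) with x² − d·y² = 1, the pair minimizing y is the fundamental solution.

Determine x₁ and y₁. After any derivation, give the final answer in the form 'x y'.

70226 4505

√243 = [15; 1,1,2,3,15,3,2,1,1,30, …], period ℓ=10 (even) → k=9
step 0: (15, 1)  from 15·(1,0) + (0,1)
step 1: (16, 1)  from 1·(15,1) + (1,0)
step 2: (31, 2)  from 1·(16,1) + (15,1)
…
step 4: (265, 17)  from 3·(78,5) + (31,2)
…
step 7: (28901, 1854)  from 2·(12424,797) + (4053,260)
step 8: (41325, 2651)  from 1·(28901,1854) + (12424,797)
step 9: (70226, 4505)  from 1·(41325,2651) + (28901,1854)
fundamental: x₁=70226, y₁=4505  (since 4931691076 − 243·20295025 = 1)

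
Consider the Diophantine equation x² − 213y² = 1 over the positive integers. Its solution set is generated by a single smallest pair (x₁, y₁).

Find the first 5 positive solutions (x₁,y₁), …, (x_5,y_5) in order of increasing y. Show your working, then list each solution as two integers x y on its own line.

√213 = [14; 1,1,2,6,1,8,1,6,2,1,1,28, …], period ℓ=12 (even) → k=11
i=0: a=14 ⇒ p=14, q=1
…
i=2: a=1 ⇒ p=29, q=2
i=3: a=2 ⇒ p=73, q=5
i=4: a=6 ⇒ p=467, q=32
i=5: a=1 ⇒ p=540, q=37
i=6: a=8 ⇒ p=4787, q=328
i=7: a=1 ⇒ p=5327, q=365
i=8: a=6 ⇒ p=36749, q=2518
i=9: a=2 ⇒ p=78825, q=5401
i=10: a=1 ⇒ p=115574, q=7919
i=11: a=1 ⇒ p=194399, q=13320
(x₁, y₁) = (194399, 13320);  194399² − 213·13320² = 1 ✓
n=2: (194399,13320)∘(194399,13320) = (194399·194399+213·13320·13320, 194399·13320+13320·194399) = (75581942401,5178789360)
n=3: (75581942401,5178789360)∘(194399,13320) = (194399·75581942401+213·13320·5178789360, 194399·5178789360+13320·75581942401) = (29386108041429599,2013502945575960)
n=4: (29386108041429599,2013502945575960)∘(194399,13320) = (194399·29386108041429599+213·13320·2013502945575960, 194399·2013502945575960+13320·29386108041429599) = (11425260034216163289601,782845918228863306720)
n=5: (11425260034216163289601,782845918228863306720)∘(194399,13320) = (194399·11425260034216163289601+213·13320·782845918228863306720, 194399·782845918228863306720+13320·11425260034216163289601) = (4442118250753789746628859999,304368927313532092980546600)

194399 13320
75581942401 5178789360
29386108041429599 2013502945575960
11425260034216163289601 782845918228863306720
4442118250753789746628859999 304368927313532092980546600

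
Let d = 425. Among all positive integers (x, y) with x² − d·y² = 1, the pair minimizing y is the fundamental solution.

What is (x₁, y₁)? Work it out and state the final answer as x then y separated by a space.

143649 6968

√425 = [20; 1,1,1,1,1,1,40, …], period ℓ=7 (odd) → k=13
i=0: a=20 ⇒ p=20, q=1
i=1: a=1 ⇒ p=21, q=1
i=2: a=1 ⇒ p=41, q=2
i=3: a=1 ⇒ p=62, q=3
…
i=5: a=1 ⇒ p=165, q=8
i=6: a=1 ⇒ p=268, q=13
i=7: a=40 ⇒ p=10885, q=528
…
i=9: a=1 ⇒ p=22038, q=1069
i=10: a=1 ⇒ p=33191, q=1610
i=11: a=1 ⇒ p=55229, q=2679
i=12: a=1 ⇒ p=88420, q=4289
i=13: a=1 ⇒ p=143649, q=6968
fundamental: x₁=143649, y₁=6968  (since 20635035201 − 425·48553024 = 1)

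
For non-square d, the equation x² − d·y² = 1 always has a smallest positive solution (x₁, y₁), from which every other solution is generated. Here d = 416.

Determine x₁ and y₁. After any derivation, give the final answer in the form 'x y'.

5201 255

√416 → a₀=20, period (2,1,1,9,1,1,2,40); ℓ=8 even so k=7
a_0=20:  p_0=20·1+0=20,  q_0=20·0+1=1
a_1=2:  p_1=2·20+1=41,  q_1=2·1+0=2
…
a_6=1:  p_6=1·1081+979=2060,  q_6=1·53+48=101
a_7=2:  p_7=2·2060+1081=5201,  q_7=2·101+53=255
(x₁, y₁) = (5201, 255);  5201² − 416·255² = 1 ✓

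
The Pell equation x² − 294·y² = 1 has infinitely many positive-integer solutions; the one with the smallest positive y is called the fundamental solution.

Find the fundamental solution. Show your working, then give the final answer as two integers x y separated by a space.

4801 280

√294 → a₀=17, period (6,1,4,1,6,34); ℓ=6 even so k=5
step 0: (17, 1)  from 17·(1,0) + (0,1)
…
step 2: (120, 7)  from 1·(103,6) + (17,1)
…
step 4: (703, 41)  from 1·(583,34) + (120,7)
step 5: (4801, 280)  from 6·(703,41) + (583,34)
(x₁, y₁) = (4801, 280);  4801² − 294·280² = 1 ✓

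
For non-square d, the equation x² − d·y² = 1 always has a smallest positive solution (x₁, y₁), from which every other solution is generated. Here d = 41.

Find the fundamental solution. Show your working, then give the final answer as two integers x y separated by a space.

2049 320

√41 → a₀=6, period (2,2,12); ℓ=3 odd so k=5
step 0: (6, 1)  from 6·(1,0) + (0,1)
…
step 3: (397, 62)  from 12·(32,5) + (13,2)
step 4: (826, 129)  from 2·(397,62) + (32,5)
step 5: (2049, 320)  from 2·(826,129) + (397,62)
(x₁, y₁) = (2049, 320);  2049² − 41·320² = 1 ✓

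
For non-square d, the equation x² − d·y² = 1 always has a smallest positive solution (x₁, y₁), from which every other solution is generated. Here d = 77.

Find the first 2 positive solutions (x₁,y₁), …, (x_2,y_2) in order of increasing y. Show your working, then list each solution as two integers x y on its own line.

d=77: √d = [8; 1,3,2,3,1,16] (ℓ=6, even), read p_5/q_5
i=0: a=8 ⇒ p=8, q=1
i=1: a=1 ⇒ p=9, q=1
…
i=4: a=3 ⇒ p=272, q=31
i=5: a=1 ⇒ p=351, q=40
→ (351, 40).  Check: 351²=123201, 77·40²=123200, difference 1.
k=2:  x_2 = 351·351+77·40·40 = 246401,  y_2 = 351·40+40·351 = 28080

351 40
246401 28080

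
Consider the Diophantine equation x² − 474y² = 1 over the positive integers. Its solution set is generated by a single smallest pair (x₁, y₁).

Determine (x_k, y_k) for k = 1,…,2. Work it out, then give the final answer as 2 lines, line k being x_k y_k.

√474 = [21; 1,3,2,1,1,…,3,1,42, …], period ℓ=14 (even) → k=13
i=0: a=21 ⇒ p=21, q=1
i=1: a=1 ⇒ p=22, q=1
i=2: a=3 ⇒ p=87, q=4
…
i=4: a=1 ⇒ p=283, q=13
i=5: a=1 ⇒ p=479, q=22
…
i=8: a=1 ⇒ p=5813, q=267
…
i=10: a=1 ⇒ p=16677, q=766
i=11: a=2 ⇒ p=44218, q=2031
i=12: a=3 ⇒ p=149331, q=6859
i=13: a=1 ⇒ p=193549, q=8890
→ (193549, 8890).  Check: 193549²=37461215401, 474·8890²=37461215400, difference 1.
n=2: (193549,8890)∘(193549,8890) = (193549·193549+474·8890·8890, 193549·8890+8890·193549) = (74922430801,3441301220)

193549 8890
74922430801 3441301220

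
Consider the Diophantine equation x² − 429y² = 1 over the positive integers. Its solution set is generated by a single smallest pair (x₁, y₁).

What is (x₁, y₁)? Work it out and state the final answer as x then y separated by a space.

d=429: √d = [20; 1,2,2,9,1,12,1,9,2,2,1,40] (ℓ=12, even), read p_11/q_11
i=0: a=20 ⇒ p=20, q=1
…
i=4: a=9 ⇒ p=1367, q=66
i=5: a=1 ⇒ p=1512, q=73
i=6: a=12 ⇒ p=19511, q=942
…
i=10: a=2 ⇒ p=1085636, q=52415
i=11: a=1 ⇒ p=1524095, q=73584
fundamental: x₁=1524095, y₁=73584  (since 2322865569025 − 429·5414605056 = 1)

1524095 73584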